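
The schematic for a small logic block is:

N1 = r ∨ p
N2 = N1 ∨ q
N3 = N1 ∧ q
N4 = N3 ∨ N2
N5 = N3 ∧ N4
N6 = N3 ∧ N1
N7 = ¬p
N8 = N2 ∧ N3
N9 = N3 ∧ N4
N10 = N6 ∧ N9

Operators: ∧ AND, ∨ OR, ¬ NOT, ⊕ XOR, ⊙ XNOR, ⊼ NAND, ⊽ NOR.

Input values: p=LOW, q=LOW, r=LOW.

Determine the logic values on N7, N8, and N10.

N1 = r OR p = LOW OR LOW = LOW
N2 = N1 OR q = LOW OR LOW = LOW
N3 = N1 AND q = LOW AND LOW = LOW
N4 = N3 OR N2 = LOW OR LOW = LOW
N6 = N3 AND N1 = LOW AND LOW = LOW
N7 = NOT p = NOT LOW = HIGH
N8 = N2 AND N3 = LOW AND LOW = LOW
N9 = N3 AND N4 = LOW AND LOW = LOW
N10 = N6 AND N9 = LOW AND LOW = LOW

N7 = HIGH, N8 = LOW, N10 = LOW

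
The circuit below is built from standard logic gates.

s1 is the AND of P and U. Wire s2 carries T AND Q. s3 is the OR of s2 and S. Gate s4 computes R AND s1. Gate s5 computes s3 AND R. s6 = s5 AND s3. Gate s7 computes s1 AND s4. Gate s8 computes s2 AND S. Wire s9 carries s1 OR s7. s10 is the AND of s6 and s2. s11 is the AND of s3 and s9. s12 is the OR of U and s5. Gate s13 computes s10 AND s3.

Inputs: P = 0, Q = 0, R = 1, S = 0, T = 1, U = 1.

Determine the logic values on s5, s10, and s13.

s5 = 0, s10 = 0, s13 = 0

s2 = T AND Q = 1 AND 0 = 0
s3 = s2 OR S = 0 OR 0 = 0
s5 = s3 AND R = 0 AND 1 = 0
s6 = s5 AND s3 = 0 AND 0 = 0
s10 = s6 AND s2 = 0 AND 0 = 0
s13 = s10 AND s3 = 0 AND 0 = 0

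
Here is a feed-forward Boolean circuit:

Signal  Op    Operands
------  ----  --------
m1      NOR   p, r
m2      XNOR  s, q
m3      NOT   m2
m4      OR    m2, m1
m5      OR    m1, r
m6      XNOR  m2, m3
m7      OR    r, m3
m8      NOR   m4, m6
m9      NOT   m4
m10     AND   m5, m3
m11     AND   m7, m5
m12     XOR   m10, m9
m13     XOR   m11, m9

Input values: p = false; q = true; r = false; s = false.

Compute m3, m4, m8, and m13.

m3 = true, m4 = true, m8 = false, m13 = true

m1 = p NOR r = false NOR false = true
m2 = s XNOR q = false XNOR true = false
m3 = NOT m2 = NOT false = true
m4 = m2 OR m1 = false OR true = true
m5 = m1 OR r = true OR false = true
m6 = m2 XNOR m3 = false XNOR true = false
m7 = r OR m3 = false OR true = true
m8 = m4 NOR m6 = true NOR false = false
m9 = NOT m4 = NOT true = false
m11 = m7 AND m5 = true AND true = true
m13 = m11 XOR m9 = true XOR false = true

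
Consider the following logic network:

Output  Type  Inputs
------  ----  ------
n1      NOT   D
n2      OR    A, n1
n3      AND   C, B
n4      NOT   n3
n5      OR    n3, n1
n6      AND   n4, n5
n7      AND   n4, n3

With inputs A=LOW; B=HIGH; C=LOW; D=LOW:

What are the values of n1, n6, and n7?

n1 = NOT D = NOT LOW = HIGH
n3 = C AND B = LOW AND HIGH = LOW
n4 = NOT n3 = NOT LOW = HIGH
n5 = n3 OR n1 = LOW OR HIGH = HIGH
n6 = n4 AND n5 = HIGH AND HIGH = HIGH
n7 = n4 AND n3 = HIGH AND LOW = LOW

n1 = HIGH  n6 = HIGH  n7 = LOW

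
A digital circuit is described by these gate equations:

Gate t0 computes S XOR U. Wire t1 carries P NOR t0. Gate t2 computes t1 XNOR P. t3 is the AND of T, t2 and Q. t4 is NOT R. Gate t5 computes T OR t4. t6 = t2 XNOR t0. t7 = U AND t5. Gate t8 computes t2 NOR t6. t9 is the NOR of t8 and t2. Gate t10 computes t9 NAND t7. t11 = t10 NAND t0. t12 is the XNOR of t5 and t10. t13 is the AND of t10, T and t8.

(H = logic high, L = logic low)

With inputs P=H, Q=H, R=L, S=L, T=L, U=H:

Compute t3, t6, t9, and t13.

t3 = L, t6 = L, t9 = L, t13 = L

t0 = S XOR U = L XOR H = H
t1 = P NOR t0 = H NOR H = L
t2 = t1 XNOR P = L XNOR H = L
t3 = T AND t2 AND Q = L AND L AND H = L
t4 = NOT R = NOT L = H
t5 = T OR t4 = L OR H = H
t6 = t2 XNOR t0 = L XNOR H = L
t7 = U AND t5 = H AND H = H
t8 = t2 NOR t6 = L NOR L = H
t9 = t8 NOR t2 = H NOR L = L
t10 = t9 NAND t7 = L NAND H = H
t13 = t10 AND T AND t8 = H AND L AND H = L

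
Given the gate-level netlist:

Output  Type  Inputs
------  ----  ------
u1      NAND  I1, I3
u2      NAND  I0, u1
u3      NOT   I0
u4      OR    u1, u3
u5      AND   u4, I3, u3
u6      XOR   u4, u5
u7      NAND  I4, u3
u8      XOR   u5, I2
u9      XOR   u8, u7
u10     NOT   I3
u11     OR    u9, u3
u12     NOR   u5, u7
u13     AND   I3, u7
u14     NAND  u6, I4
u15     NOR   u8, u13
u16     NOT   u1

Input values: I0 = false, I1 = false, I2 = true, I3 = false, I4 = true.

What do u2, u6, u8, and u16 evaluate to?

u1 = I1 NAND I3 = false NAND false = true
u2 = I0 NAND u1 = false NAND true = true
u3 = NOT I0 = NOT false = true
u4 = u1 OR u3 = true OR true = true
u5 = u4 AND I3 AND u3 = true AND false AND true = false
u6 = u4 XOR u5 = true XOR false = true
u8 = u5 XOR I2 = false XOR true = true
u16 = NOT u1 = NOT true = false

u2 = true, u6 = true, u8 = true, u16 = false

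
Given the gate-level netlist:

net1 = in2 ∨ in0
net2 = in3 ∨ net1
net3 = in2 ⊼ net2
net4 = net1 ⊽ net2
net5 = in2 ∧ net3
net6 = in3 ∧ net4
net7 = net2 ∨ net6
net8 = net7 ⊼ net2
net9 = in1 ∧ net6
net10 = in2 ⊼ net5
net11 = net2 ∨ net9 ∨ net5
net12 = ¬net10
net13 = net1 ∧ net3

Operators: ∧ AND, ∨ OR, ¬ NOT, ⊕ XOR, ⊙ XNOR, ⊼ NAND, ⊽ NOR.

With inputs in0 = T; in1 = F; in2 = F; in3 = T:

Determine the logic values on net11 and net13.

net1 = in2 OR in0 = F OR T = T
net2 = in3 OR net1 = T OR T = T
net3 = in2 NAND net2 = F NAND T = T
net4 = net1 NOR net2 = T NOR T = F
net5 = in2 AND net3 = F AND T = F
net6 = in3 AND net4 = T AND F = F
net9 = in1 AND net6 = F AND F = F
net11 = net2 OR net9 OR net5 = T OR F OR F = T
net13 = net1 AND net3 = T AND T = T

net11 = T  net13 = T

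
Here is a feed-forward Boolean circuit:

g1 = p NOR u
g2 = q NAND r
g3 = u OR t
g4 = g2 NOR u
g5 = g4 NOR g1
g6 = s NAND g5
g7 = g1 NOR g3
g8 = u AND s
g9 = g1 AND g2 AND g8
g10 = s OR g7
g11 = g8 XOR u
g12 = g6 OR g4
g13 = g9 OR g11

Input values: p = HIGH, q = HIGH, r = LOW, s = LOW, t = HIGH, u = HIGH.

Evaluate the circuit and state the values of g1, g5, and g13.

g1 = p NOR u = HIGH NOR HIGH = LOW
g2 = q NAND r = HIGH NAND LOW = HIGH
g4 = g2 NOR u = HIGH NOR HIGH = LOW
g5 = g4 NOR g1 = LOW NOR LOW = HIGH
g8 = u AND s = HIGH AND LOW = LOW
g9 = g1 AND g2 AND g8 = LOW AND HIGH AND LOW = LOW
g11 = g8 XOR u = LOW XOR HIGH = HIGH
g13 = g9 OR g11 = LOW OR HIGH = HIGH

g1 = LOW, g5 = HIGH, g13 = HIGH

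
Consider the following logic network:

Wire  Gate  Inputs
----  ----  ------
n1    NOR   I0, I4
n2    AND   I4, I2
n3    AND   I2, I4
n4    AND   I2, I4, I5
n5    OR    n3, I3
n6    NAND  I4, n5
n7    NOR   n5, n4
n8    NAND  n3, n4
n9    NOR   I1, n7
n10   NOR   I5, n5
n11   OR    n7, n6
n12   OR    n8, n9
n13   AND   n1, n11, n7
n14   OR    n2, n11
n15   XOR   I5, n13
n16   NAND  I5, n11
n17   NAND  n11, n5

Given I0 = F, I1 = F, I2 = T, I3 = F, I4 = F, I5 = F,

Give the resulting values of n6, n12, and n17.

n6 = T, n12 = T, n17 = T

n3 = I2 AND I4 = T AND F = F
n4 = I2 AND I4 AND I5 = T AND F AND F = F
n5 = n3 OR I3 = F OR F = F
n6 = I4 NAND n5 = F NAND F = T
n7 = n5 NOR n4 = F NOR F = T
n8 = n3 NAND n4 = F NAND F = T
n9 = I1 NOR n7 = F NOR T = F
n11 = n7 OR n6 = T OR T = T
n12 = n8 OR n9 = T OR F = T
n17 = n11 NAND n5 = T NAND F = T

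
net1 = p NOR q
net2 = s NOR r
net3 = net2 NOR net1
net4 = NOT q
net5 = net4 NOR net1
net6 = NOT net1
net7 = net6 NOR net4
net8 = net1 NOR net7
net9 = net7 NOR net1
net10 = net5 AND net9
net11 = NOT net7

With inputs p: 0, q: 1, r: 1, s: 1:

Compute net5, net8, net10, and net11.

net1 = p NOR q = 0 NOR 1 = 0
net4 = NOT q = NOT 1 = 0
net5 = net4 NOR net1 = 0 NOR 0 = 1
net6 = NOT net1 = NOT 0 = 1
net7 = net6 NOR net4 = 1 NOR 0 = 0
net8 = net1 NOR net7 = 0 NOR 0 = 1
net9 = net7 NOR net1 = 0 NOR 0 = 1
net10 = net5 AND net9 = 1 AND 1 = 1
net11 = NOT net7 = NOT 0 = 1

net5 = 1; net8 = 1; net10 = 1; net11 = 1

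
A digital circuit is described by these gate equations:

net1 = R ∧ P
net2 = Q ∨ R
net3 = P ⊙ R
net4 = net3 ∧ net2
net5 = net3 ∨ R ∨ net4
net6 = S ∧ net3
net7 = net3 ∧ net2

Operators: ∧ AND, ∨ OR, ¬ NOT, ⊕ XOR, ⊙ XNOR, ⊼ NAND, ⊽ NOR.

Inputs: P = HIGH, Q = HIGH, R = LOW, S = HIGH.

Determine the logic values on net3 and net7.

net3 = LOW, net7 = LOW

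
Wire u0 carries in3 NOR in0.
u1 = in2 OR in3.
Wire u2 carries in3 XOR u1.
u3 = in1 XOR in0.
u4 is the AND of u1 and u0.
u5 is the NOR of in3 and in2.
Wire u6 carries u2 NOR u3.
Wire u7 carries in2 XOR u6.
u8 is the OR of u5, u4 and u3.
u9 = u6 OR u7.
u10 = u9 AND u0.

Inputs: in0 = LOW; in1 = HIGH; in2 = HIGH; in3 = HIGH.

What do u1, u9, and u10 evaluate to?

u1 = HIGH, u9 = HIGH, u10 = LOW

u0 = in3 NOR in0 = HIGH NOR LOW = LOW
u1 = in2 OR in3 = HIGH OR HIGH = HIGH
u2 = in3 XOR u1 = HIGH XOR HIGH = LOW
u3 = in1 XOR in0 = HIGH XOR LOW = HIGH
u6 = u2 NOR u3 = LOW NOR HIGH = LOW
u7 = in2 XOR u6 = HIGH XOR LOW = HIGH
u9 = u6 OR u7 = LOW OR HIGH = HIGH
u10 = u9 AND u0 = HIGH AND LOW = LOW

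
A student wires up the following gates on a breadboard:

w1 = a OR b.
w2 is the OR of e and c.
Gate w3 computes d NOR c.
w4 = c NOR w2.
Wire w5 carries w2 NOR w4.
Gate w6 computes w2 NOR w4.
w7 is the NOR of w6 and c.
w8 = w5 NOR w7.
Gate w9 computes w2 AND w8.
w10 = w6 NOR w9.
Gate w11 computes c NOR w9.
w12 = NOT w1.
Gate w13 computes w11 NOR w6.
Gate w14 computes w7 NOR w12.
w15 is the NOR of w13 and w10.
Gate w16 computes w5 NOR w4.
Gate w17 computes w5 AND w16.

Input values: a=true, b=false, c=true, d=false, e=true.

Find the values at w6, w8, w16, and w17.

w2 = e OR c = true OR true = true
w4 = c NOR w2 = true NOR true = false
w5 = w2 NOR w4 = true NOR false = false
w6 = w2 NOR w4 = true NOR false = false
w7 = w6 NOR c = false NOR true = false
w8 = w5 NOR w7 = false NOR false = true
w16 = w5 NOR w4 = false NOR false = true
w17 = w5 AND w16 = false AND true = false

w6 = false, w8 = true, w16 = true, w17 = false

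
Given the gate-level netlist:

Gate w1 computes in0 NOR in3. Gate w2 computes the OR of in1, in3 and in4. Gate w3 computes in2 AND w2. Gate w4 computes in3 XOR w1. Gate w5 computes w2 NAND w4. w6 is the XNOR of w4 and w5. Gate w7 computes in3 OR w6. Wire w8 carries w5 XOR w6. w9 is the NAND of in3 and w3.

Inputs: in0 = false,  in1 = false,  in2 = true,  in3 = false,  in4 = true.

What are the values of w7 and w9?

w7 = false; w9 = true

w1 = in0 NOR in3 = false NOR false = true
w2 = in1 OR in3 OR in4 = false OR false OR true = true
w3 = in2 AND w2 = true AND true = true
w4 = in3 XOR w1 = false XOR true = true
w5 = w2 NAND w4 = true NAND true = false
w6 = w4 XNOR w5 = true XNOR false = false
w7 = in3 OR w6 = false OR false = false
w9 = in3 NAND w3 = false NAND true = true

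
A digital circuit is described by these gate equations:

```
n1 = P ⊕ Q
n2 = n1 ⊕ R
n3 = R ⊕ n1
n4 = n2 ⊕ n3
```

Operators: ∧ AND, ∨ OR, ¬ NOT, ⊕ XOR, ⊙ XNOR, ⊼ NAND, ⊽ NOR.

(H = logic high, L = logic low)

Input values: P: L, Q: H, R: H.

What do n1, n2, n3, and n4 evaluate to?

n1 = P XOR Q = L XOR H = H
n2 = n1 XOR R = H XOR H = L
n3 = R XOR n1 = H XOR H = L
n4 = n2 XOR n3 = L XOR L = L

n1 = H, n2 = L, n3 = L, n4 = L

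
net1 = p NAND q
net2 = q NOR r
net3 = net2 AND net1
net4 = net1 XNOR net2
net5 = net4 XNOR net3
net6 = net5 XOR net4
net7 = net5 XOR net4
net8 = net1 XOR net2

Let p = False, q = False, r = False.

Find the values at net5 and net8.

net5 = True; net8 = False

net1 = p NAND q = False NAND False = True
net2 = q NOR r = False NOR False = True
net3 = net2 AND net1 = True AND True = True
net4 = net1 XNOR net2 = True XNOR True = True
net5 = net4 XNOR net3 = True XNOR True = True
net8 = net1 XOR net2 = True XOR True = False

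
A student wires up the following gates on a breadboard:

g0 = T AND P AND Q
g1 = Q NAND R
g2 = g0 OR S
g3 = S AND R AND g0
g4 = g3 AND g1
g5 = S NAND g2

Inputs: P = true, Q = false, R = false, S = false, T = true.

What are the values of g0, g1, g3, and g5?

g0 = false; g1 = true; g3 = false; g5 = true

g0 = T AND P AND Q = true AND true AND false = false
g1 = Q NAND R = false NAND false = true
g2 = g0 OR S = false OR false = false
g3 = S AND R AND g0 = false AND false AND false = false
g5 = S NAND g2 = false NAND false = true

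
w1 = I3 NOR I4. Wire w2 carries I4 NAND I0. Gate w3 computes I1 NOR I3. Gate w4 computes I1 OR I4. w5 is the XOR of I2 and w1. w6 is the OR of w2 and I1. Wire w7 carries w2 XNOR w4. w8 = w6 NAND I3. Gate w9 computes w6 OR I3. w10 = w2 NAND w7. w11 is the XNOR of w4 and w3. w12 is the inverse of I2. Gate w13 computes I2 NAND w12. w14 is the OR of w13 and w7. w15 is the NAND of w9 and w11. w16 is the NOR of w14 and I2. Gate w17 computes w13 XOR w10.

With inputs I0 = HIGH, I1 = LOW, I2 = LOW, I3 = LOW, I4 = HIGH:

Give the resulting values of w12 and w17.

w2 = I4 NAND I0 = HIGH NAND HIGH = LOW
w4 = I1 OR I4 = LOW OR HIGH = HIGH
w7 = w2 XNOR w4 = LOW XNOR HIGH = LOW
w10 = w2 NAND w7 = LOW NAND LOW = HIGH
w12 = NOT I2 = NOT LOW = HIGH
w13 = I2 NAND w12 = LOW NAND HIGH = HIGH
w17 = w13 XOR w10 = HIGH XOR HIGH = LOW

w12 = HIGH  w17 = LOW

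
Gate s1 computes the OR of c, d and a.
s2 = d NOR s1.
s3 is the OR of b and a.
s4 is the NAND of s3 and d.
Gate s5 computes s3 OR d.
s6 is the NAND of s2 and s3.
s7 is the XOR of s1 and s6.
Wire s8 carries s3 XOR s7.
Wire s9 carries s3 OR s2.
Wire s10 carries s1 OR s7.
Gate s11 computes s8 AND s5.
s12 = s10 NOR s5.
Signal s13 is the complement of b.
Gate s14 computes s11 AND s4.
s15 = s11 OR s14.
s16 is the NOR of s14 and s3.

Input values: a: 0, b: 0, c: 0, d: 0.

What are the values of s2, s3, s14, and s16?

s2 = 1; s3 = 0; s14 = 0; s16 = 1

s1 = c OR d OR a = 0 OR 0 OR 0 = 0
s2 = d NOR s1 = 0 NOR 0 = 1
s3 = b OR a = 0 OR 0 = 0
s4 = s3 NAND d = 0 NAND 0 = 1
s5 = s3 OR d = 0 OR 0 = 0
s6 = s2 NAND s3 = 1 NAND 0 = 1
s7 = s1 XOR s6 = 0 XOR 1 = 1
s8 = s3 XOR s7 = 0 XOR 1 = 1
s11 = s8 AND s5 = 1 AND 0 = 0
s14 = s11 AND s4 = 0 AND 1 = 0
s16 = s14 NOR s3 = 0 NOR 0 = 1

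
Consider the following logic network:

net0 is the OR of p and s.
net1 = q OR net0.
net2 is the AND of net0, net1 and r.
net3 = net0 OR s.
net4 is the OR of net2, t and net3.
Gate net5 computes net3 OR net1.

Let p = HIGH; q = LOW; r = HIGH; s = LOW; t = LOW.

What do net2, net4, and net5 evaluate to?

net2 = HIGH, net4 = HIGH, net5 = HIGH

net0 = p OR s = HIGH OR LOW = HIGH
net1 = q OR net0 = LOW OR HIGH = HIGH
net2 = net0 AND net1 AND r = HIGH AND HIGH AND HIGH = HIGH
net3 = net0 OR s = HIGH OR LOW = HIGH
net4 = net2 OR t OR net3 = HIGH OR LOW OR HIGH = HIGH
net5 = net3 OR net1 = HIGH OR HIGH = HIGH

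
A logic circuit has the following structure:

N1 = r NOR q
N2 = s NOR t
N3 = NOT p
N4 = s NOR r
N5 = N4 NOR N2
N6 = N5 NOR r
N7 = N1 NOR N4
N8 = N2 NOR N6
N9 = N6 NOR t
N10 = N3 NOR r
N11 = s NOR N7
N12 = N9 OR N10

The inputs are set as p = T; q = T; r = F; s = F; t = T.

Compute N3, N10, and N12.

N2 = s NOR t = F NOR T = F
N3 = NOT p = NOT T = F
N4 = s NOR r = F NOR F = T
N5 = N4 NOR N2 = T NOR F = F
N6 = N5 NOR r = F NOR F = T
N9 = N6 NOR t = T NOR T = F
N10 = N3 NOR r = F NOR F = T
N12 = N9 OR N10 = F OR T = T

N3 = F  N10 = T  N12 = T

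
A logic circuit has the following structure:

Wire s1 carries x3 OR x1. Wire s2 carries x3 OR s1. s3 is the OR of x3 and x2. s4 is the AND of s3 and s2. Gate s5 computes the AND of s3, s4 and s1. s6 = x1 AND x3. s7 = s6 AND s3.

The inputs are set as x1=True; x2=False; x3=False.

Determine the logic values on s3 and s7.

s3 = x3 OR x2 = False OR False = False
s6 = x1 AND x3 = True AND False = False
s7 = s6 AND s3 = False AND False = False

s3 = False, s7 = False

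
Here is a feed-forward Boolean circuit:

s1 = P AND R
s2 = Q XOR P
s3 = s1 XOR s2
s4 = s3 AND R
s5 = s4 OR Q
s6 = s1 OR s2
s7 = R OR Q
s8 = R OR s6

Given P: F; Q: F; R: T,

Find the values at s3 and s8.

s1 = P AND R = F AND T = F
s2 = Q XOR P = F XOR F = F
s3 = s1 XOR s2 = F XOR F = F
s6 = s1 OR s2 = F OR F = F
s8 = R OR s6 = T OR F = T

s3 = F, s8 = T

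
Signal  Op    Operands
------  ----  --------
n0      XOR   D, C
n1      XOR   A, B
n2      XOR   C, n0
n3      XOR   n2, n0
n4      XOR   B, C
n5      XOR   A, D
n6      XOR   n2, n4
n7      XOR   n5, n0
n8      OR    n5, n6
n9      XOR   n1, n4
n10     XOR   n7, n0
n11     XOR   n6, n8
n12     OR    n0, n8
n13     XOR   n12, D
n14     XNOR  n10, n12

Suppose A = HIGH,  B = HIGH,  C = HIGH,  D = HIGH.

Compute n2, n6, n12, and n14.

n2 = HIGH; n6 = HIGH; n12 = HIGH; n14 = LOW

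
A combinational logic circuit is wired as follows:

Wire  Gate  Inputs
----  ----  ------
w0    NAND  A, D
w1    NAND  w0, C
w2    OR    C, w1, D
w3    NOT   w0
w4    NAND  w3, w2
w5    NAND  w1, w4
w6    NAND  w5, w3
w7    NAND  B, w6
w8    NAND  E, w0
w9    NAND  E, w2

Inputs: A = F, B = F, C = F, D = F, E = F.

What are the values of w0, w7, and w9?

w0 = T, w7 = T, w9 = T

w0 = A NAND D = F NAND F = T
w1 = w0 NAND C = T NAND F = T
w2 = C OR w1 OR D = F OR T OR F = T
w3 = NOT w0 = NOT T = F
w4 = w3 NAND w2 = F NAND T = T
w5 = w1 NAND w4 = T NAND T = F
w6 = w5 NAND w3 = F NAND F = T
w7 = B NAND w6 = F NAND T = T
w9 = E NAND w2 = F NAND T = T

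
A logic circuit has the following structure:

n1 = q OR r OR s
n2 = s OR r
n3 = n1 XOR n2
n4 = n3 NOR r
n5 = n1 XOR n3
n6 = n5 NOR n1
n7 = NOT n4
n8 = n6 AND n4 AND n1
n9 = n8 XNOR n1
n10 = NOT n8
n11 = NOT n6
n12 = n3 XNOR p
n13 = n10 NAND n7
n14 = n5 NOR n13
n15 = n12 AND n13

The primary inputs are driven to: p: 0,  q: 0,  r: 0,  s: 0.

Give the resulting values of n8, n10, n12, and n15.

n8 = 0, n10 = 1, n12 = 1, n15 = 1

n1 = q OR r OR s = 0 OR 0 OR 0 = 0
n2 = s OR r = 0 OR 0 = 0
n3 = n1 XOR n2 = 0 XOR 0 = 0
n4 = n3 NOR r = 0 NOR 0 = 1
n5 = n1 XOR n3 = 0 XOR 0 = 0
n6 = n5 NOR n1 = 0 NOR 0 = 1
n7 = NOT n4 = NOT 1 = 0
n8 = n6 AND n4 AND n1 = 1 AND 1 AND 0 = 0
n10 = NOT n8 = NOT 0 = 1
n12 = n3 XNOR p = 0 XNOR 0 = 1
n13 = n10 NAND n7 = 1 NAND 0 = 1
n15 = n12 AND n13 = 1 AND 1 = 1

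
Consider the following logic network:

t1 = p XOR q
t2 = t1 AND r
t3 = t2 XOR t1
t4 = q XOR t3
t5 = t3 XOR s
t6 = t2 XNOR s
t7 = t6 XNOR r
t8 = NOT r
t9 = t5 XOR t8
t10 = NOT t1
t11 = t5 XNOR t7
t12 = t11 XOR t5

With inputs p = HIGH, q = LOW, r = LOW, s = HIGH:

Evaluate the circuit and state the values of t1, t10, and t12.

t1 = p XOR q = HIGH XOR LOW = HIGH
t2 = t1 AND r = HIGH AND LOW = LOW
t3 = t2 XOR t1 = LOW XOR HIGH = HIGH
t5 = t3 XOR s = HIGH XOR HIGH = LOW
t6 = t2 XNOR s = LOW XNOR HIGH = LOW
t7 = t6 XNOR r = LOW XNOR LOW = HIGH
t10 = NOT t1 = NOT HIGH = LOW
t11 = t5 XNOR t7 = LOW XNOR HIGH = LOW
t12 = t11 XOR t5 = LOW XOR LOW = LOW

t1 = HIGH; t10 = LOW; t12 = LOW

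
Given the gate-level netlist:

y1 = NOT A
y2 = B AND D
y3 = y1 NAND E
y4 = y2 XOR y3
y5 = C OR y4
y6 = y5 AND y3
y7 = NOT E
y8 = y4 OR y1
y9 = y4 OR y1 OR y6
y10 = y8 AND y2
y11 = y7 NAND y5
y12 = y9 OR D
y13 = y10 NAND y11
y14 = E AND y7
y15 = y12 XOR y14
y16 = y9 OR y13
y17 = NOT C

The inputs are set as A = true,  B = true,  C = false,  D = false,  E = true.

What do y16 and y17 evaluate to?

y16 = true  y17 = true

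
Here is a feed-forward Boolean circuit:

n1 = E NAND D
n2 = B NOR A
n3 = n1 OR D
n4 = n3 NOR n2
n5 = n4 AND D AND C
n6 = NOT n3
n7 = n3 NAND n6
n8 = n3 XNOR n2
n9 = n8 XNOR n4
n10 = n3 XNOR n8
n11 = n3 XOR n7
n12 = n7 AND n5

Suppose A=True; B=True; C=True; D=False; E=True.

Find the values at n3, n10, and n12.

n3 = True, n10 = False, n12 = False

n1 = E NAND D = True NAND False = True
n2 = B NOR A = True NOR True = False
n3 = n1 OR D = True OR False = True
n4 = n3 NOR n2 = True NOR False = False
n5 = n4 AND D AND C = False AND False AND True = False
n6 = NOT n3 = NOT True = False
n7 = n3 NAND n6 = True NAND False = True
n8 = n3 XNOR n2 = True XNOR False = False
n10 = n3 XNOR n8 = True XNOR False = False
n12 = n7 AND n5 = True AND False = False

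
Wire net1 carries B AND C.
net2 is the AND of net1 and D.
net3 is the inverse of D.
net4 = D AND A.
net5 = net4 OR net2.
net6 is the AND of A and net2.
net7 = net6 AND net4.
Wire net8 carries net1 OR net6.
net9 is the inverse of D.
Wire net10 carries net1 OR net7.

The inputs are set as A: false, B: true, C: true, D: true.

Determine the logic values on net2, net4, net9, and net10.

net1 = B AND C = true AND true = true
net2 = net1 AND D = true AND true = true
net4 = D AND A = true AND false = false
net6 = A AND net2 = false AND true = false
net7 = net6 AND net4 = false AND false = false
net9 = NOT D = NOT true = false
net10 = net1 OR net7 = true OR false = true

net2 = true; net4 = false; net9 = false; net10 = true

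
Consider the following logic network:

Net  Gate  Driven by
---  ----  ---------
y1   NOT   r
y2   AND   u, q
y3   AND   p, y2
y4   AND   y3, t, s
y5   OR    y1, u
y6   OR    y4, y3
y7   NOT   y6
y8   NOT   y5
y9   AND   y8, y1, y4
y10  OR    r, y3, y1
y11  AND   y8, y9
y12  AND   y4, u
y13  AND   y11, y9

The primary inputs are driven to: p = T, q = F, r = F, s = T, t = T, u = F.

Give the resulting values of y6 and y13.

y6 = F; y13 = F

y1 = NOT r = NOT F = T
y2 = u AND q = F AND F = F
y3 = p AND y2 = T AND F = F
y4 = y3 AND t AND s = F AND T AND T = F
y5 = y1 OR u = T OR F = T
y6 = y4 OR y3 = F OR F = F
y8 = NOT y5 = NOT T = F
y9 = y8 AND y1 AND y4 = F AND T AND F = F
y11 = y8 AND y9 = F AND F = F
y13 = y11 AND y9 = F AND F = F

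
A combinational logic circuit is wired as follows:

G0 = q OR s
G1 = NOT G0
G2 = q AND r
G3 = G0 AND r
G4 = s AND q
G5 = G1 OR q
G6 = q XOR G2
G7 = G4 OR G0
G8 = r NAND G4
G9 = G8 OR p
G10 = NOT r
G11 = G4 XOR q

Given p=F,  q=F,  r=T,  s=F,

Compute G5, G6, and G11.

G5 = T, G6 = F, G11 = F

G0 = q OR s = F OR F = F
G1 = NOT G0 = NOT F = T
G2 = q AND r = F AND T = F
G4 = s AND q = F AND F = F
G5 = G1 OR q = T OR F = T
G6 = q XOR G2 = F XOR F = F
G11 = G4 XOR q = F XOR F = F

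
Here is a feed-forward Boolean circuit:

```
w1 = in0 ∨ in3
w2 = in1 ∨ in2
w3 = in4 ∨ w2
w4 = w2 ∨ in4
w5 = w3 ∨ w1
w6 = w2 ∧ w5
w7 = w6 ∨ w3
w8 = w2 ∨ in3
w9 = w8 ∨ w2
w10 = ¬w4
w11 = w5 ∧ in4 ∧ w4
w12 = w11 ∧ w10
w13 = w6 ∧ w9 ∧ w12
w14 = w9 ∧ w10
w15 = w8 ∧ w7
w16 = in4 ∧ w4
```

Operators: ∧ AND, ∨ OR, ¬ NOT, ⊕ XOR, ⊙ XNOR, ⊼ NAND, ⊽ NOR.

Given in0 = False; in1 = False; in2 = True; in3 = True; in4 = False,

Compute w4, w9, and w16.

w2 = in1 OR in2 = False OR True = True
w4 = w2 OR in4 = True OR False = True
w8 = w2 OR in3 = True OR True = True
w9 = w8 OR w2 = True OR True = True
w16 = in4 AND w4 = False AND True = False

w4 = True, w9 = True, w16 = False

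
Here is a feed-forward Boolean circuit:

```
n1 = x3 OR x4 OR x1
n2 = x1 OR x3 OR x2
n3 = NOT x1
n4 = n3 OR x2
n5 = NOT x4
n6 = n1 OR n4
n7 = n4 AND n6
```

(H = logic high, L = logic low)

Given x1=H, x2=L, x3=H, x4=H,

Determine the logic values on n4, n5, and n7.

n4 = L, n5 = L, n7 = L

n1 = x3 OR x4 OR x1 = H OR H OR H = H
n3 = NOT x1 = NOT H = L
n4 = n3 OR x2 = L OR L = L
n5 = NOT x4 = NOT H = L
n6 = n1 OR n4 = H OR L = H
n7 = n4 AND n6 = L AND H = L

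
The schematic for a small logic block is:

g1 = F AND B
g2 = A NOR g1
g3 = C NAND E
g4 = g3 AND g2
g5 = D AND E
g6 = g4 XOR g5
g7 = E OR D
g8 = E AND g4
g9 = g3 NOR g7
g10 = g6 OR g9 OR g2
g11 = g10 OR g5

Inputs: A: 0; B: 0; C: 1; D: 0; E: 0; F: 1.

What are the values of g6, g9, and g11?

g6 = 1  g9 = 0  g11 = 1

g1 = F AND B = 1 AND 0 = 0
g2 = A NOR g1 = 0 NOR 0 = 1
g3 = C NAND E = 1 NAND 0 = 1
g4 = g3 AND g2 = 1 AND 1 = 1
g5 = D AND E = 0 AND 0 = 0
g6 = g4 XOR g5 = 1 XOR 0 = 1
g7 = E OR D = 0 OR 0 = 0
g9 = g3 NOR g7 = 1 NOR 0 = 0
g10 = g6 OR g9 OR g2 = 1 OR 0 OR 1 = 1
g11 = g10 OR g5 = 1 OR 0 = 1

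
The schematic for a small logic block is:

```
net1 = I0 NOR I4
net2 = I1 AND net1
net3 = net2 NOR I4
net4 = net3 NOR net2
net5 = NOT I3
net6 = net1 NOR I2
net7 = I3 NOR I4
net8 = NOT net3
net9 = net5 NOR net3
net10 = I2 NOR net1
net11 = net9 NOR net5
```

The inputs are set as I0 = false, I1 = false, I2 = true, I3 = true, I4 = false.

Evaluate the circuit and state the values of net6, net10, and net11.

net6 = false; net10 = false; net11 = true

net1 = I0 NOR I4 = false NOR false = true
net2 = I1 AND net1 = false AND true = false
net3 = net2 NOR I4 = false NOR false = true
net5 = NOT I3 = NOT true = false
net6 = net1 NOR I2 = true NOR true = false
net9 = net5 NOR net3 = false NOR true = false
net10 = I2 NOR net1 = true NOR true = false
net11 = net9 NOR net5 = false NOR false = true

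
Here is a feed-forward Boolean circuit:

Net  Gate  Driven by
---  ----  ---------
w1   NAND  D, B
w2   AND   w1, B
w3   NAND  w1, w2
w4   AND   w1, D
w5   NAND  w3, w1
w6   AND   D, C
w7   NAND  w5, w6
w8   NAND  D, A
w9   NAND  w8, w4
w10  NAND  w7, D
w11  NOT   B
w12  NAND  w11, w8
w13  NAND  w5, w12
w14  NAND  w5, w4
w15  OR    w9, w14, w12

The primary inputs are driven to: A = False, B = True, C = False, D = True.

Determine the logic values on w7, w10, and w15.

w7 = True; w10 = False; w15 = True

w1 = D NAND B = True NAND True = False
w2 = w1 AND B = False AND True = False
w3 = w1 NAND w2 = False NAND False = True
w4 = w1 AND D = False AND True = False
w5 = w3 NAND w1 = True NAND False = True
w6 = D AND C = True AND False = False
w7 = w5 NAND w6 = True NAND False = True
w8 = D NAND A = True NAND False = True
w9 = w8 NAND w4 = True NAND False = True
w10 = w7 NAND D = True NAND True = False
w11 = NOT B = NOT True = False
w12 = w11 NAND w8 = False NAND True = True
w14 = w5 NAND w4 = True NAND False = True
w15 = w9 OR w14 OR w12 = True OR True OR True = True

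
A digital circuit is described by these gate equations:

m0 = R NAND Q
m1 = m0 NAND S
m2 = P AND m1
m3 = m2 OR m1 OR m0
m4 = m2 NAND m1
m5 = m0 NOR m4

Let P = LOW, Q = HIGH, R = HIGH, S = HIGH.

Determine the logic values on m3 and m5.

m0 = R NAND Q = HIGH NAND HIGH = LOW
m1 = m0 NAND S = LOW NAND HIGH = HIGH
m2 = P AND m1 = LOW AND HIGH = LOW
m3 = m2 OR m1 OR m0 = LOW OR HIGH OR LOW = HIGH
m4 = m2 NAND m1 = LOW NAND HIGH = HIGH
m5 = m0 NOR m4 = LOW NOR HIGH = LOW

m3 = HIGH; m5 = LOW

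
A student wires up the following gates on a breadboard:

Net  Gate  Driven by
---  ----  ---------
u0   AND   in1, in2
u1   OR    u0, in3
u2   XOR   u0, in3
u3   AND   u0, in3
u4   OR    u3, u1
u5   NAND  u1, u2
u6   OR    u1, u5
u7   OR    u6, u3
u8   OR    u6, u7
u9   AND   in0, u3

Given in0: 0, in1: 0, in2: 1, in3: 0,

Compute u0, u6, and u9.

u0 = in1 AND in2 = 0 AND 1 = 0
u1 = u0 OR in3 = 0 OR 0 = 0
u2 = u0 XOR in3 = 0 XOR 0 = 0
u3 = u0 AND in3 = 0 AND 0 = 0
u5 = u1 NAND u2 = 0 NAND 0 = 1
u6 = u1 OR u5 = 0 OR 1 = 1
u9 = in0 AND u3 = 0 AND 0 = 0

u0 = 0, u6 = 1, u9 = 0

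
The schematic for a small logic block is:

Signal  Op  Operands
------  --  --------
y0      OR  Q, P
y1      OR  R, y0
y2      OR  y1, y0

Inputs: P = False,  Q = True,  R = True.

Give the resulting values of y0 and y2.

y0 = True, y2 = True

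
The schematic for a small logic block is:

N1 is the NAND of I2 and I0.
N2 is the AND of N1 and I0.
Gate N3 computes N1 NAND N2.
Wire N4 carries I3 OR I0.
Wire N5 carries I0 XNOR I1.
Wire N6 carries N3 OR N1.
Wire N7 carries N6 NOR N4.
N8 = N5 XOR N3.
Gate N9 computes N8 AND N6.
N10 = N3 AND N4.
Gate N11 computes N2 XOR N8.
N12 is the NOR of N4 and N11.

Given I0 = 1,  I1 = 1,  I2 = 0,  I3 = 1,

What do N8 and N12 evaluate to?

N8 = 1  N12 = 0

N1 = I2 NAND I0 = 0 NAND 1 = 1
N2 = N1 AND I0 = 1 AND 1 = 1
N3 = N1 NAND N2 = 1 NAND 1 = 0
N4 = I3 OR I0 = 1 OR 1 = 1
N5 = I0 XNOR I1 = 1 XNOR 1 = 1
N8 = N5 XOR N3 = 1 XOR 0 = 1
N11 = N2 XOR N8 = 1 XOR 1 = 0
N12 = N4 NOR N11 = 1 NOR 0 = 0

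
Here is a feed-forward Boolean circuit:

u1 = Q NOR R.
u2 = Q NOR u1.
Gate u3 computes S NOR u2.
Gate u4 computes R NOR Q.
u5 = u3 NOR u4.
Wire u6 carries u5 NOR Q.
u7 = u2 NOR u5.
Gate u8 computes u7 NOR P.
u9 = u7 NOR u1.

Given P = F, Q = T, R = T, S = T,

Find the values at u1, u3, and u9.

u1 = Q NOR R = T NOR T = F
u2 = Q NOR u1 = T NOR F = F
u3 = S NOR u2 = T NOR F = F
u4 = R NOR Q = T NOR T = F
u5 = u3 NOR u4 = F NOR F = T
u7 = u2 NOR u5 = F NOR T = F
u9 = u7 NOR u1 = F NOR F = T

u1 = F; u3 = F; u9 = T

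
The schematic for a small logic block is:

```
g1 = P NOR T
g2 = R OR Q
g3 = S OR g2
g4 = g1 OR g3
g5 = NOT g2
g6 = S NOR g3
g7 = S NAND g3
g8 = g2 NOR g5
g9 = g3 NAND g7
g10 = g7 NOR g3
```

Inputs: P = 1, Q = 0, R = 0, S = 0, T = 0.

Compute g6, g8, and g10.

g2 = R OR Q = 0 OR 0 = 0
g3 = S OR g2 = 0 OR 0 = 0
g5 = NOT g2 = NOT 0 = 1
g6 = S NOR g3 = 0 NOR 0 = 1
g7 = S NAND g3 = 0 NAND 0 = 1
g8 = g2 NOR g5 = 0 NOR 1 = 0
g10 = g7 NOR g3 = 1 NOR 0 = 0

g6 = 1, g8 = 0, g10 = 0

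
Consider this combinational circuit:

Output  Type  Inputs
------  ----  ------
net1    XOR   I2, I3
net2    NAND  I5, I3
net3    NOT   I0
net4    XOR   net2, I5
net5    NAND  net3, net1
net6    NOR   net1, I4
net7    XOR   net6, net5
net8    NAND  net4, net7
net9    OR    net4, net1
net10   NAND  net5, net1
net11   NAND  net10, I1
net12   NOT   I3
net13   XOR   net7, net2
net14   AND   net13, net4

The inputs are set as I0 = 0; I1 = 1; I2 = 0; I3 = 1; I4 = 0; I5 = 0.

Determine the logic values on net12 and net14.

net12 = 0, net14 = 1

net1 = I2 XOR I3 = 0 XOR 1 = 1
net2 = I5 NAND I3 = 0 NAND 1 = 1
net3 = NOT I0 = NOT 0 = 1
net4 = net2 XOR I5 = 1 XOR 0 = 1
net5 = net3 NAND net1 = 1 NAND 1 = 0
net6 = net1 NOR I4 = 1 NOR 0 = 0
net7 = net6 XOR net5 = 0 XOR 0 = 0
net12 = NOT I3 = NOT 1 = 0
net13 = net7 XOR net2 = 0 XOR 1 = 1
net14 = net13 AND net4 = 1 AND 1 = 1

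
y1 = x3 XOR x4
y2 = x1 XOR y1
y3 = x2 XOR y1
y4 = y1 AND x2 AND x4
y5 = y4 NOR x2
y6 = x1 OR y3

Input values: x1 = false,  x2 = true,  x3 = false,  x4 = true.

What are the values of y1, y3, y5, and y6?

y1 = true, y3 = false, y5 = false, y6 = false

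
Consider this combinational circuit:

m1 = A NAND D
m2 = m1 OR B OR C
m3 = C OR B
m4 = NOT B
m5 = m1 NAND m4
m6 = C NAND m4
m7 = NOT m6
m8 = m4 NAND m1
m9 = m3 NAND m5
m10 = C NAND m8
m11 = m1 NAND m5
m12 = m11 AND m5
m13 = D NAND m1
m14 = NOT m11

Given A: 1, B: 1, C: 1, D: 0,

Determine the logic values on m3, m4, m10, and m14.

m3 = 1, m4 = 0, m10 = 0, m14 = 1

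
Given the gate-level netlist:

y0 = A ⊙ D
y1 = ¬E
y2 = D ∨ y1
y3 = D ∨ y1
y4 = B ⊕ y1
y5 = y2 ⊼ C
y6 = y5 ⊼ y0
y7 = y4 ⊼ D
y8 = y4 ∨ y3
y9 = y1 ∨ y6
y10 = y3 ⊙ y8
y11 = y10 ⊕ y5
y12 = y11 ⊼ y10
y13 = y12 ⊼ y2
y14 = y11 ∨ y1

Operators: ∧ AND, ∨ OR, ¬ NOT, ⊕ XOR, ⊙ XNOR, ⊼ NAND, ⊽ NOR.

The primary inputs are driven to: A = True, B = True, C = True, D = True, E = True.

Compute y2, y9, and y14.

y2 = True  y9 = True  y14 = True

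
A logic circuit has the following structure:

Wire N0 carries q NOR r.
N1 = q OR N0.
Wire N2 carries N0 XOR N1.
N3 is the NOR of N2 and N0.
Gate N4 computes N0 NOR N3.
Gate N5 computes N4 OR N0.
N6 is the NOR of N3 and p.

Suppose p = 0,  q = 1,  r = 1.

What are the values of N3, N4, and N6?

N0 = q NOR r = 1 NOR 1 = 0
N1 = q OR N0 = 1 OR 0 = 1
N2 = N0 XOR N1 = 0 XOR 1 = 1
N3 = N2 NOR N0 = 1 NOR 0 = 0
N4 = N0 NOR N3 = 0 NOR 0 = 1
N6 = N3 NOR p = 0 NOR 0 = 1

N3 = 0, N4 = 1, N6 = 1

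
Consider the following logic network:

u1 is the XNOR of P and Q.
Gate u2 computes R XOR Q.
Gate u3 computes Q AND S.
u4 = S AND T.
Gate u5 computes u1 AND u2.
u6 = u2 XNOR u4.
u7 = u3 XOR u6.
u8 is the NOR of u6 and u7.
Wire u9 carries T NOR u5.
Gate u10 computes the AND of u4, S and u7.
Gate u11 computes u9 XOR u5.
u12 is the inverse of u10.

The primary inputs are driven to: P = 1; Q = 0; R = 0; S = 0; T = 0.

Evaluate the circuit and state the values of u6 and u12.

u6 = 1  u12 = 1

u2 = R XOR Q = 0 XOR 0 = 0
u3 = Q AND S = 0 AND 0 = 0
u4 = S AND T = 0 AND 0 = 0
u6 = u2 XNOR u4 = 0 XNOR 0 = 1
u7 = u3 XOR u6 = 0 XOR 1 = 1
u10 = u4 AND S AND u7 = 0 AND 0 AND 1 = 0
u12 = NOT u10 = NOT 0 = 1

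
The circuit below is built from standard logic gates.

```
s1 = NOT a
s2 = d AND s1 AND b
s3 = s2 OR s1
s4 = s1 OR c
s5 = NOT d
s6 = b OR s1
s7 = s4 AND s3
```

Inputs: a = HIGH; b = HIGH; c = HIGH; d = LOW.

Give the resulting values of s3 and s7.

s1 = NOT a = NOT HIGH = LOW
s2 = d AND s1 AND b = LOW AND LOW AND HIGH = LOW
s3 = s2 OR s1 = LOW OR LOW = LOW
s4 = s1 OR c = LOW OR HIGH = HIGH
s7 = s4 AND s3 = HIGH AND LOW = LOW

s3 = LOW  s7 = LOW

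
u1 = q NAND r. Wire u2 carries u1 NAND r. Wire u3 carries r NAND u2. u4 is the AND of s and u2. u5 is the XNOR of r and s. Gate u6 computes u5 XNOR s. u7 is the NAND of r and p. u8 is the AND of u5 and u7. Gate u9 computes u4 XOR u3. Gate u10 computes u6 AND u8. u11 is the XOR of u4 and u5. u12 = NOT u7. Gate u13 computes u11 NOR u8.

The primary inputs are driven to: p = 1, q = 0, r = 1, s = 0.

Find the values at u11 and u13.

u11 = 0, u13 = 1

u1 = q NAND r = 0 NAND 1 = 1
u2 = u1 NAND r = 1 NAND 1 = 0
u4 = s AND u2 = 0 AND 0 = 0
u5 = r XNOR s = 1 XNOR 0 = 0
u7 = r NAND p = 1 NAND 1 = 0
u8 = u5 AND u7 = 0 AND 0 = 0
u11 = u4 XOR u5 = 0 XOR 0 = 0
u13 = u11 NOR u8 = 0 NOR 0 = 1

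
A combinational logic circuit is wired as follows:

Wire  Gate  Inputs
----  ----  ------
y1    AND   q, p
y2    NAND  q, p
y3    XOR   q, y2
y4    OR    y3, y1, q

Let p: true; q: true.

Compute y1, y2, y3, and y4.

y1 = true  y2 = false  y3 = true  y4 = true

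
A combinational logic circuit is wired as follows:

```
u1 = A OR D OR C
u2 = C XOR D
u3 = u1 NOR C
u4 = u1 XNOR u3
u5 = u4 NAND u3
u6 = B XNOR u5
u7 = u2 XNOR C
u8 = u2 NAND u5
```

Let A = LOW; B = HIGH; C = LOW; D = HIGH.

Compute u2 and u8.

u2 = HIGH; u8 = LOW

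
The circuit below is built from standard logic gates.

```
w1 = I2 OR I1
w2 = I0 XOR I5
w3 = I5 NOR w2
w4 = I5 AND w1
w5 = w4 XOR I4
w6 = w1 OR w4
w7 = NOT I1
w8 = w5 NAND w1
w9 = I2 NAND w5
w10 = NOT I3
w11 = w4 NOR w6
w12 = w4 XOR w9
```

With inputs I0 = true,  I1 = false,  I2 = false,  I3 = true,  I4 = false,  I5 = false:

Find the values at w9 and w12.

w1 = I2 OR I1 = false OR false = false
w4 = I5 AND w1 = false AND false = false
w5 = w4 XOR I4 = false XOR false = false
w9 = I2 NAND w5 = false NAND false = true
w12 = w4 XOR w9 = false XOR true = true

w9 = true  w12 = true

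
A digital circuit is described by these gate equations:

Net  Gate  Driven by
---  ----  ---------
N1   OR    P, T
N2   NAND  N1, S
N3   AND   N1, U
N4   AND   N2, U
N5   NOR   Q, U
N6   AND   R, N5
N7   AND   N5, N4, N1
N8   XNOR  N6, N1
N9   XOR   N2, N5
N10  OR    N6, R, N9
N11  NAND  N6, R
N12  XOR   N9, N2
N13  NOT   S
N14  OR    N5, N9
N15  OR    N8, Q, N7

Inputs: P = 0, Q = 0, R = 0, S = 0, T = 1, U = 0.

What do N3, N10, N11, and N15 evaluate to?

N3 = 0; N10 = 0; N11 = 1; N15 = 0

N1 = P OR T = 0 OR 1 = 1
N2 = N1 NAND S = 1 NAND 0 = 1
N3 = N1 AND U = 1 AND 0 = 0
N4 = N2 AND U = 1 AND 0 = 0
N5 = Q NOR U = 0 NOR 0 = 1
N6 = R AND N5 = 0 AND 1 = 0
N7 = N5 AND N4 AND N1 = 1 AND 0 AND 1 = 0
N8 = N6 XNOR N1 = 0 XNOR 1 = 0
N9 = N2 XOR N5 = 1 XOR 1 = 0
N10 = N6 OR R OR N9 = 0 OR 0 OR 0 = 0
N11 = N6 NAND R = 0 NAND 0 = 1
N15 = N8 OR Q OR N7 = 0 OR 0 OR 0 = 0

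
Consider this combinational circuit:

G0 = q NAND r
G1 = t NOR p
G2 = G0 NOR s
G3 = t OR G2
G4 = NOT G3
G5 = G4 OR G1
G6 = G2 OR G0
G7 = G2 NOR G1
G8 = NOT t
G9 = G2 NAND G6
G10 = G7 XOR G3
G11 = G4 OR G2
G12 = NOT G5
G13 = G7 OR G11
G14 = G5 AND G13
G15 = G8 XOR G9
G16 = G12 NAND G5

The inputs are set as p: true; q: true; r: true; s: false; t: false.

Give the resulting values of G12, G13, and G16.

G0 = q NAND r = true NAND true = false
G1 = t NOR p = false NOR true = false
G2 = G0 NOR s = false NOR false = true
G3 = t OR G2 = false OR true = true
G4 = NOT G3 = NOT true = false
G5 = G4 OR G1 = false OR false = false
G7 = G2 NOR G1 = true NOR false = false
G11 = G4 OR G2 = false OR true = true
G12 = NOT G5 = NOT false = true
G13 = G7 OR G11 = false OR true = true
G16 = G12 NAND G5 = true NAND false = true

G12 = true; G13 = true; G16 = true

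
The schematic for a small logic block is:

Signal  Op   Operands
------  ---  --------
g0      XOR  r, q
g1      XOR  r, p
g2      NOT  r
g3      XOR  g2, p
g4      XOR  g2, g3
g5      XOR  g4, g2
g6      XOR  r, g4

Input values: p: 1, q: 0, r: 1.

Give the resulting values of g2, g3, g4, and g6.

g2 = NOT r = NOT 1 = 0
g3 = g2 XOR p = 0 XOR 1 = 1
g4 = g2 XOR g3 = 0 XOR 1 = 1
g6 = r XOR g4 = 1 XOR 1 = 0

g2 = 0, g3 = 1, g4 = 1, g6 = 0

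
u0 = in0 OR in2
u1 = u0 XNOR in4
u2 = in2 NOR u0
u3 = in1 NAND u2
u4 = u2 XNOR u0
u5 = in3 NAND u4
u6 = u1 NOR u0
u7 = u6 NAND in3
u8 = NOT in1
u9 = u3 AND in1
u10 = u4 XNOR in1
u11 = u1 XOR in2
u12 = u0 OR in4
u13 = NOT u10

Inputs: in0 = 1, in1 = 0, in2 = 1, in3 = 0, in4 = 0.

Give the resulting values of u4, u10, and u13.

u4 = 0, u10 = 1, u13 = 0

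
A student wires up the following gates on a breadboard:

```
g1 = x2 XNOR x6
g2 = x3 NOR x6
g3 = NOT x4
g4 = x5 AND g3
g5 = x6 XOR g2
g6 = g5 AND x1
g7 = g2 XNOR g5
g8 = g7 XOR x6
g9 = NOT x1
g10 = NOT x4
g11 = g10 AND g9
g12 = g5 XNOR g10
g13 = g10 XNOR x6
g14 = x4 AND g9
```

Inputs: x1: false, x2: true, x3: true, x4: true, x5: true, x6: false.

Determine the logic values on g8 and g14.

g8 = true, g14 = true

g2 = x3 NOR x6 = true NOR false = false
g5 = x6 XOR g2 = false XOR false = false
g7 = g2 XNOR g5 = false XNOR false = true
g8 = g7 XOR x6 = true XOR false = true
g9 = NOT x1 = NOT false = true
g14 = x4 AND g9 = true AND true = true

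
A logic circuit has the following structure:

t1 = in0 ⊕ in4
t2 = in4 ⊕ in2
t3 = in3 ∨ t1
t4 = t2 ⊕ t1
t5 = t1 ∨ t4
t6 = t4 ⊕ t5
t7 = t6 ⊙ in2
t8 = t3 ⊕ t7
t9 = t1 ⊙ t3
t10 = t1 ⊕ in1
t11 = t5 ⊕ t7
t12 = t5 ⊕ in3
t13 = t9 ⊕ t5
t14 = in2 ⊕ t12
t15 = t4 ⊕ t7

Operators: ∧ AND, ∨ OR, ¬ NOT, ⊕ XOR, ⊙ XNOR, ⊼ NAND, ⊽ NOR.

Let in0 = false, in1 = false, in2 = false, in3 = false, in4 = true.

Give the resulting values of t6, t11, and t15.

t1 = in0 XOR in4 = false XOR true = true
t2 = in4 XOR in2 = true XOR false = true
t4 = t2 XOR t1 = true XOR true = false
t5 = t1 OR t4 = true OR false = true
t6 = t4 XOR t5 = false XOR true = true
t7 = t6 XNOR in2 = true XNOR false = false
t11 = t5 XOR t7 = true XOR false = true
t15 = t4 XOR t7 = false XOR false = false

t6 = true, t11 = true, t15 = false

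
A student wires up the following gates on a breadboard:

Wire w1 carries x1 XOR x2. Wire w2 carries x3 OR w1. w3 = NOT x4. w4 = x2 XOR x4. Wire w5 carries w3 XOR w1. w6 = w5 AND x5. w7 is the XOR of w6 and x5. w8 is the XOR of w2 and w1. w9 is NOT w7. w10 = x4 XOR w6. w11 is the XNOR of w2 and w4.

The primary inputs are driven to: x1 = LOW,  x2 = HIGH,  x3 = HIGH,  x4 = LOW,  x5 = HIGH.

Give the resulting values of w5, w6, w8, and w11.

w5 = LOW, w6 = LOW, w8 = LOW, w11 = HIGH

w1 = x1 XOR x2 = LOW XOR HIGH = HIGH
w2 = x3 OR w1 = HIGH OR HIGH = HIGH
w3 = NOT x4 = NOT LOW = HIGH
w4 = x2 XOR x4 = HIGH XOR LOW = HIGH
w5 = w3 XOR w1 = HIGH XOR HIGH = LOW
w6 = w5 AND x5 = LOW AND HIGH = LOW
w8 = w2 XOR w1 = HIGH XOR HIGH = LOW
w11 = w2 XNOR w4 = HIGH XNOR HIGH = HIGH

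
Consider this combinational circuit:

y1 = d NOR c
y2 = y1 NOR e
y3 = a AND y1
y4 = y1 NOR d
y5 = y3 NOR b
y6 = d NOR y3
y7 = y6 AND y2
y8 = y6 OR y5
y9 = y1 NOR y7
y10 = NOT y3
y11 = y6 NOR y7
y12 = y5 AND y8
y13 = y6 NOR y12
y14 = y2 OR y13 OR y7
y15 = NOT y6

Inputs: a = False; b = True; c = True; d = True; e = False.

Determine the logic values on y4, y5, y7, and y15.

y4 = False; y5 = False; y7 = False; y15 = True

y1 = d NOR c = True NOR True = False
y2 = y1 NOR e = False NOR False = True
y3 = a AND y1 = False AND False = False
y4 = y1 NOR d = False NOR True = False
y5 = y3 NOR b = False NOR True = False
y6 = d NOR y3 = True NOR False = False
y7 = y6 AND y2 = False AND True = False
y15 = NOT y6 = NOT False = True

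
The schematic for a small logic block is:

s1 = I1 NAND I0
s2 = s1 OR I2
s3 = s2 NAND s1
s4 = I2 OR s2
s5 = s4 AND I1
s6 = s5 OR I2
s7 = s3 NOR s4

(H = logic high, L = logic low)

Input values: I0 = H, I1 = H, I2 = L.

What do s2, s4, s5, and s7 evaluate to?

s2 = L, s4 = L, s5 = L, s7 = L

s1 = I1 NAND I0 = H NAND H = L
s2 = s1 OR I2 = L OR L = L
s3 = s2 NAND s1 = L NAND L = H
s4 = I2 OR s2 = L OR L = L
s5 = s4 AND I1 = L AND H = L
s7 = s3 NOR s4 = H NOR L = L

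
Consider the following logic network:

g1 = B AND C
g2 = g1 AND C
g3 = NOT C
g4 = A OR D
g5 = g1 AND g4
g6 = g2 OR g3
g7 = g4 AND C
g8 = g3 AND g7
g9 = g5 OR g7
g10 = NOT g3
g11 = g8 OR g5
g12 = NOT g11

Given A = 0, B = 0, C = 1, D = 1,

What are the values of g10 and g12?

g10 = 1  g12 = 1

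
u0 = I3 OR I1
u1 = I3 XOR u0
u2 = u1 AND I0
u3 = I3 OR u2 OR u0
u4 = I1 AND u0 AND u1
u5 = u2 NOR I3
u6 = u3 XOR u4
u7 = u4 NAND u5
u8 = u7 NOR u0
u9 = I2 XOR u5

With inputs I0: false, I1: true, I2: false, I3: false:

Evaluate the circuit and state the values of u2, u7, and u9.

u2 = false, u7 = false, u9 = true

u0 = I3 OR I1 = false OR true = true
u1 = I3 XOR u0 = false XOR true = true
u2 = u1 AND I0 = true AND false = false
u4 = I1 AND u0 AND u1 = true AND true AND true = true
u5 = u2 NOR I3 = false NOR false = true
u7 = u4 NAND u5 = true NAND true = false
u9 = I2 XOR u5 = false XOR true = true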